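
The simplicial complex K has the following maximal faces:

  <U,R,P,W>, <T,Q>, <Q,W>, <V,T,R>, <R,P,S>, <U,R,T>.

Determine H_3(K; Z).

K has 8 vertices, 14 edges, 7 triangles, 1 3-simplex.
rank ∂_3 = 1, rank ∂_4 = 0 ⇒ b_3 = 1 − 1 − 0 = 0. So H_3 ≅ 0.

H_3 = 0.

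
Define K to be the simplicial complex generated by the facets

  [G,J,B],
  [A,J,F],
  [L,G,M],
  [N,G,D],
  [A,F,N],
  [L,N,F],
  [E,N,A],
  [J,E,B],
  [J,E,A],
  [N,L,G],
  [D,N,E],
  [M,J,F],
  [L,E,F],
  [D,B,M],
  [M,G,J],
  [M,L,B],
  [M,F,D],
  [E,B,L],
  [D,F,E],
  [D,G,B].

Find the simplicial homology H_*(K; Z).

H_0 = Z,  H_1 = Z ⊕ Z/2Z,  H_2 = 0.

Order the vertices as A < B < D < E < F < G < J < L < M < N. Listing each simplex with vertices in this order, K has dimension 2 with simplices:

  0-simplices (10): A, B, D, E, F, G, J, L, M, N
  1-simplices (30): AE, AF, AJ, AN, BD, BE, BG, BJ, BL, BM, DE, DF, DG, DM, DN, EF, EJ, EL, EN, FJ, FL, FM, FN, GJ, GL, GM, GN, JM, LM, LN
  2-simplices (20): AEJ, AEN, AFJ, AFN, BDG, BDM, BEJ, BEL, BGJ, BLM, DEF, DEN, DFM, DGN, EFL, FJM, FLN, GJM, GLM, GLN

so the chain groups are C_0 ≅ Z^10, C_1 ≅ Z^30, C_2 ≅ Z^20.

The boundary map ∂_1: C_1 → C_0 is given by ∂[p,q] = [q] − [p]. For instance
  ∂LN = N − L.
As a 10×30 matrix over Z this has rank 9, with invariant factors (1,1,1,1,1,1,1,1,1).

The boundary map ∂_2: C_2 → C_1 acts by ∂[p,q,r] = [q,r] − [p,r] + [p,q]. For instance
  ∂BEL = EL − BL + BE,
  ∂BDG = DG − BG + BD.
As a 30×20 matrix over Z this has rank 20, with invariant factors (1,1,1,1,1,1,1,1,1,1,1,1,1,1,1,1,1,1,1,2).

From H_k ≅ ker(∂_k) / im(∂_{k+1}) we obtain:

  H_0: rank C_0 − rank ∂_1 = 10 − 9 = 1, and the invariant factors of ∂_1 are all 1, so H_0 ≅ Z.
  H_1: rank ker ∂_1 − rank ∂_2 = (30 − 9) − 20 = 1, and ∂_2 has invariant factor 2 > 1, so H_1 ≅ Z ⊕ Z/2Z.
  H_2: rank ker ∂_2 − rank ∂_3 = (20 − 20) − 0 = 0, and there is no ∂_3, so H_2 ≅ 0.

As a check, the Euler characteristic is 10 − 30 + 20 = 0, which agrees with 1 − 1 + 0 = 0.
(K is a triangulation of the Klein bottle.)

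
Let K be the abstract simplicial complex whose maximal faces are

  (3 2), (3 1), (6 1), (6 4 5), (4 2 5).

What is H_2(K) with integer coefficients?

Take the total order 1 < 2 < 3 < 4 < 5 < 6 on the vertex set. Then K (dimension 2) consists of the simplices:

  0-simplices (6): [1], [2], [3], [4], [5], [6]
  1-simplices (8): [1,3], [1,6], [2,3], [2,4], [2,5], [4,5], [4,6], [5,6]
  2-simplices (2): [2,4,5], [4,5,6]

so the chain groups are C_0 ≅ Z^6, C_1 ≅ Z^8, C_2 ≅ Z^2.

∂_1: C_1 → C_0 sends each edge [p,q] (with p < q) to q − p.
As a 6×8 matrix over Z this has rank 5, with invariant factors (1,1,1,1,1).

∂_2: C_2 → C_1 sends each 2-simplex [p,q,r] to [q,r] − [p,r] + [p,q]. For instance
  ∂[2,4,5] = [4,5] − [2,5] + [2,4],
  ∂[4,5,6] = [5,6] − [4,6] + [4,5].
As a 8×2 matrix over Z this has rank 2, with invariant factors (1,1).

Now H_k = ker ∂_k / im ∂_{k+1}, so:

  H_2: rank ker ∂_2 − rank ∂_3 = (2 − 2) − 0 = 0, and there is no ∂_3, so H_2 = 0.

H_2 = 0.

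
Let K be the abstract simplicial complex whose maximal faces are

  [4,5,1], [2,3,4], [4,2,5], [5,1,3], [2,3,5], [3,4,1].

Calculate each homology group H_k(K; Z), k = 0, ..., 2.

H_0 ≅ Z,  H_1 = 0,  H_2 ≅ Z.

K has 5 vertices, 9 edges, 6 triangles.
rank ∂_0 = 0, rank ∂_1 = 4 ⇒ b_0 = 5 − 0 − 4 = 1; all invariant factors of ∂_1 are 1 so no torsion. So H_0 ≅ Z.
rank ∂_1 = 4, rank ∂_2 = 5 ⇒ b_1 = 9 − 4 − 5 = 0; all invariant factors of ∂_2 are 1 so no torsion. So H_1 ≅ 0.
rank ∂_2 = 5, rank ∂_3 = 0 ⇒ b_2 = 6 − 5 − 0 = 1. So H_2 ≅ Z.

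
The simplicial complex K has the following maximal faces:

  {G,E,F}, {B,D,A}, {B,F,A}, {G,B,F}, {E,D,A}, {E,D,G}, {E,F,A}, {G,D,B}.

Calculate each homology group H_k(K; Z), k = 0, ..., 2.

H_0 = Z,  H_1 = 0,  H_2 = Z.

Take the total order A < B < D < E < F < G on the vertex set. Then K (dimension 2) consists of the simplices:

  0-simplices (6): A, B, D, E, F, G
  1-simplices (12): AB, AD, AE, AF, BD, BF, BG, DE, DG, EF, EG, FG
  2-simplices (8): ABD, ABF, ADE, AEF, BDG, BFG, DEG, EFG

so the chain groups are C_0 ≅ Z^6, C_1 ≅ Z^12, C_2 ≅ Z^8.

Boundary ∂_1: C_1 → C_0 is given by ∂[p,q] = [q] − [p]. For instance
  ∂EF = F − E.
The 6×12 boundary matrix has rank 5 and Smith normal form diag(1,1,1,1,1).

The boundary map ∂_2: C_2 → C_1 maps a triangle to the signed sum of its edges. For instance
  ∂BDG = DG − BG + BD,
  ∂BFG = FG − BG + BF.
The resulting 12×8 matrix has rank 7, and its Smith normal form has invariant factors (1,1,1,1,1,1,1).

Computing H_k = (kernel of ∂_k) / (image of ∂_{k+1}):

  H_0: rank C_0 − rank ∂_1 = 6 − 5 = 1, and the invariant factors of ∂_1 are all 1, so H_0 ≅ Z.
  H_1: rank ker ∂_1 − rank ∂_2 = (12 − 5) − 7 = 0, and the invariant factors of ∂_2 are all 1, so H_1 ≅ 0.
  H_2: rank ker ∂_2 − rank ∂_3 = (8 − 7) − 0 = 1, and there is no ∂_3, so H_2 ≅ Z.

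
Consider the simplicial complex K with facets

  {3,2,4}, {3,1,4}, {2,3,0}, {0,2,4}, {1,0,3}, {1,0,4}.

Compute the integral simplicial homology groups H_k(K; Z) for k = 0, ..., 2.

H_0 = Z,  H_1 = 0,  H_2 = Z.

K has 5 vertices, 9 edges, 6 triangles.
rank ∂_0 = 0, rank ∂_1 = 4 ⇒ b_0 = 5 − 0 − 4 = 1; all invariant factors of ∂_1 are 1 so no torsion. So H_0 ≅ Z.
rank ∂_1 = 4, rank ∂_2 = 5 ⇒ b_1 = 9 − 4 − 5 = 0; all invariant factors of ∂_2 are 1 so no torsion. So H_1 ≅ 0.
rank ∂_2 = 5, rank ∂_3 = 0 ⇒ b_2 = 6 − 5 − 0 = 1. So H_2 ≅ Z.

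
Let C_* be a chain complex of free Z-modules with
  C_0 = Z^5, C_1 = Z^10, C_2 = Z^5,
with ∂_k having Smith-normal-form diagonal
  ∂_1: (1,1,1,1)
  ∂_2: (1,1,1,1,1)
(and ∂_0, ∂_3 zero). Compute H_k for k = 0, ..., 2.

H_0: b_0 = 5 − 0 − 4 = 1; torsion from ∂_1 factors > 1: none. So H_0 = Z.
H_1: b_1 = 10 − 4 − 5 = 1; torsion from ∂_2 factors > 1: none. So H_1 = Z.
H_2: b_2 = 5 − 5 − 0 = 0; torsion from ∂_3 factors > 1: none. So H_2 = 0.

H_0 = Z,  H_1 = Z,  H_2 = 0.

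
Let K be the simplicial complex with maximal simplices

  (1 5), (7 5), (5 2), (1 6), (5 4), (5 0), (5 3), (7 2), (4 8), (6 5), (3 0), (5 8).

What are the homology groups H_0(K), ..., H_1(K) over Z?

K has 9 vertices, 12 edges.
rank ∂_0 = 0, rank ∂_1 = 8 ⇒ b_0 = 9 − 0 − 8 = 1; all invariant factors of ∂_1 are 1 so no torsion. So H_0 ≅ Z.
rank ∂_1 = 8, rank ∂_2 = 0 ⇒ b_1 = 12 − 8 − 0 = 4. So H_1 ≅ Z^4.

H_0 ≅ Z,  H_1 ≅ Z^4.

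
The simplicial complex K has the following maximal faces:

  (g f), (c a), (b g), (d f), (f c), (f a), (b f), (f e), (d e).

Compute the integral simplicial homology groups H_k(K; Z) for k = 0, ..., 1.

H_0 = Z,  H_1 = Z^3.

We work with the vertex ordering a < b < c < d < e < f < g. The simplices of K, each written with vertices in increasing order, are:

  0-simplices (7): a, b, c, d, e, f, g
  1-simplices (9): ac, af, bf, bg, cf, de, df, ef, fg

giving chain groups C_0 ≅ Z^7, C_1 ≅ Z^9.

Boundary ∂_1: C_1 → C_0 sends each edge [p,q] (with p < q) to q − p.
The 7×9 boundary matrix has rank 6 and Smith normal form diag(1,1,1,1,1,1).

Computing H_k = (kernel of ∂_k) / (image of ∂_{k+1}):

  H_0: rank C_0 − rank ∂_1 = 7 − 6 = 1, and the invariant factors of ∂_1 are all 1, so H_0 ≅ Z.
  H_1: rank ker ∂_1 − rank ∂_2 = (9 − 6) − 0 = 3, and there is no ∂_2, so H_1 ≅ Z^3.

As a check, the Euler characteristic is 7 − 9 = -2, which agrees with 1 − 3 = -2.
(K is a triangulation of a wedge of 3 circles.)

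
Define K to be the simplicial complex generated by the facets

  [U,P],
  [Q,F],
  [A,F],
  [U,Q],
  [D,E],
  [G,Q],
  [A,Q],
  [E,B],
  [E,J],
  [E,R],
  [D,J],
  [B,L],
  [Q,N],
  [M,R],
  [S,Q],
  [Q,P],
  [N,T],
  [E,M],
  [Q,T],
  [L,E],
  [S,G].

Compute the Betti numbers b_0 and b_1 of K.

b_0 = 2, b_1 = 7.

Take the total order A < B < D < E < F < G < J < L < M < N < P < Q < R < S < T < U on the vertex set. Then K (dimension 1) consists of the simplices:

  0-simplices (16): A, B, D, E, F, G, J, L, M, N, P, Q, R, S, T, U
  1-simplices (21): AF, AQ, BE, BL, DE, DJ, EJ, EL, EM, ER, FQ, GQ, GS, MR, NQ, NT, PQ, PU, QS, QT, QU

so the chain groups are C_0 ≅ Z^16, C_1 ≅ Z^21.

Boundary ∂_1: C_1 → C_0 is given by ∂[p,q] = [q] − [p].
As a 16×21 matrix over Z this has rank 14, with invariant factors (1,1,1,1,1,1,1,1,1,1,1,1,1,1).

From H_k ≅ ker(∂_k) / im(∂_{k+1}) we obtain:

  H_0: rank C_0 − rank ∂_1 = 16 − 14 = 2, and the invariant factors of ∂_1 are all 1, so H_0 = Z^2.
  H_1: rank ker ∂_1 − rank ∂_2 = (21 − 14) − 0 = 7, and there is no ∂_2, so H_1 = Z^7.

Hence the Betti numbers are b_0 = 2, b_1 = 7.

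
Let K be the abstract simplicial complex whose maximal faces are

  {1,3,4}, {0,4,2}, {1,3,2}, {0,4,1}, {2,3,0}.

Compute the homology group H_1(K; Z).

K has 5 vertices, 10 edges, 5 triangles.
rank ∂_1 = 4, rank ∂_2 = 5 ⇒ b_1 = 10 − 4 − 5 = 1; all invariant factors of ∂_2 are 1 so no torsion. So H_1 = Z.

H_1 = Z.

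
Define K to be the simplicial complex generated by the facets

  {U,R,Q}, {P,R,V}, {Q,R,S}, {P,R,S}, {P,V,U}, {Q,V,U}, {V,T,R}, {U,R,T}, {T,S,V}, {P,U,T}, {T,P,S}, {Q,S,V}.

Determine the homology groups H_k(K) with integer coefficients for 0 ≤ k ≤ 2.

H_0 = Z,  H_1 = Z/2,  H_2 = 0.

K has 7 vertices, 18 edges, 12 triangles.
rank ∂_0 = 0, rank ∂_1 = 6 ⇒ b_0 = 7 − 0 − 6 = 1; all invariant factors of ∂_1 are 1 so no torsion. So H_0 ≅ Z.
rank ∂_1 = 6, rank ∂_2 = 12 ⇒ b_1 = 18 − 6 − 12 = 0; ∂_2 has invariant factor(s) [2] giving torsion. So H_1 ≅ Z/2.
rank ∂_2 = 12, rank ∂_3 = 0 ⇒ b_2 = 12 − 12 − 0 = 0. So H_2 ≅ 0.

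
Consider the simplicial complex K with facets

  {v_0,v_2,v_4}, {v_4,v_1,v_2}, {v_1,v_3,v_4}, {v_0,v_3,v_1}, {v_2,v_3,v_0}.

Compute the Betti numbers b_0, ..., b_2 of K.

Order the vertices as v_0 < v_1 < v_2 < v_3 < v_4. Listing each simplex with vertices in this order, K has dimension 2 with simplices:

  0-simplices (5): [v_0], [v_1], [v_2], [v_3], [v_4]
  1-simplices (10): [v_0,v_1], [v_0,v_2], [v_0,v_3], [v_0,v_4], [v_1,v_2], [v_1,v_3], [v_1,v_4], [v_2,v_3], [v_2,v_4], [v_3,v_4]
  2-simplices (5): [v_0,v_1,v_3], [v_0,v_2,v_3], [v_0,v_2,v_4], [v_1,v_2,v_4], [v_1,v_3,v_4]

giving chain groups C_0 ≅ Z^5, C_1 ≅ Z^10, C_2 ≅ Z^5.

The boundary map ∂_1: C_1 → C_0 is given by ∂[p,q] = [q] − [p]. For instance
  ∂[v_1,v_3] = [v_3] − [v_1].
The 5×10 boundary matrix has rank 4 and Smith normal form diag(1,1,1,1).

The boundary map ∂_2: C_2 → C_1 sends each 2-simplex [p,q,r] to [q,r] − [p,r] + [p,q]. For instance
  ∂[v_0,v_1,v_3] = [v_1,v_3] − [v_0,v_3] + [v_0,v_1],
  ∂[v_1,v_2,v_4] = [v_2,v_4] − [v_1,v_4] + [v_1,v_2].
As a 10×5 matrix over Z this has rank 5, with invariant factors (1,1,1,1,1).

From H_k ≅ ker(∂_k) / im(∂_{k+1}) we obtain:

  H_0: rank C_0 − rank ∂_1 = 5 − 4 = 1, and the invariant factors of ∂_1 are all 1, so H_0 = Z.
  H_1: rank ker ∂_1 − rank ∂_2 = (10 − 4) − 5 = 1, and the invariant factors of ∂_2 are all 1, so H_1 = Z.
  H_2: rank ker ∂_2 − rank ∂_3 = (5 − 5) − 0 = 0, and there is no ∂_3, so H_2 = 0.

Hence the Betti numbers are b_0 = 1, b_1 = 1, b_2 = 0.

b_0 = 1, b_1 = 1, b_2 = 0.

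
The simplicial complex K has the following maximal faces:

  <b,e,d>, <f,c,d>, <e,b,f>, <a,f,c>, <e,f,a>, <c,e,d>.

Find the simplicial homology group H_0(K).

Take the total order a < b < c < d < e < f on the vertex set. Then K (dimension 2) consists of the simplices:

  0-simplices (6): a, b, c, d, e, f
  1-simplices (12): ac, ae, af, bd, be, bf, cd, ce, cf, de, df, ef
  2-simplices (6): acf, aef, bde, bef, cde, cdf

so the chain groups are C_0 ≅ Z^6, C_1 ≅ Z^12, C_2 ≅ Z^6.

∂_1: C_1 → C_0 maps an edge to its endpoints' difference, ∂[p,q] = q − p. For instance
  ∂df = f − d.
As a 6×12 matrix over Z this has rank 5, with invariant factors (1,1,1,1,1).

Boundary ∂_2: C_2 → C_1 acts by ∂[p,q,r] = [q,r] − [p,r] + [p,q]. For instance
  ∂acf = cf − af + ac,
  ∂cde = de − ce + cd.
As a 12×6 matrix over Z this has rank 6, with invariant factors (1,1,1,1,1,1).

From H_k ≅ ker(∂_k) / im(∂_{k+1}) we obtain:

  H_0: rank C_0 − rank ∂_1 = 6 − 5 = 1, and the invariant factors of ∂_1 are all 1, so H_0 ≅ Z.

(K is a triangulation of the cylinder S^1 x I.)

H_0 = Z.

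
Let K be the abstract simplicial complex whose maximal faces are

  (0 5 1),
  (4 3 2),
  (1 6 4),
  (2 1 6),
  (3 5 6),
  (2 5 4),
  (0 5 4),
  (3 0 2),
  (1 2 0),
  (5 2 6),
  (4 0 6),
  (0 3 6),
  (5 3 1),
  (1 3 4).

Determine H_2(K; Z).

We work with the vertex ordering 0 < 1 < 2 < 3 < 4 < 5 < 6. The simplices of K, each written with vertices in increasing order, are:

  0-simplices (7): [0], [1], [2], [3], [4], [5], [6]
  1-simplices (21): [0,1], [0,2], [0,3], [0,4], [0,5], [0,6], [1,2], [1,3], [1,4], [1,5], [1,6], [2,3], [2,4], [2,5], [2,6], [3,4], [3,5], [3,6], [4,5], [4,6], [5,6]
  2-simplices (14): [0,1,2], [0,1,5], [0,2,3], [0,3,6], [0,4,5], [0,4,6], [1,2,6], [1,3,4], [1,3,5], [1,4,6], [2,3,4], [2,4,5], [2,5,6], [3,5,6]

giving chain groups C_0 ≅ Z^7, C_1 ≅ Z^21, C_2 ≅ Z^14.

∂_1: C_1 → C_0 is given by ∂[p,q] = [q] − [p]. For instance
  ∂[0,2] = [2] − [0].
As a 7×21 matrix over Z this has rank 6, with invariant factors (1,1,1,1,1,1).

∂_2: C_2 → C_1 maps a triangle to the signed sum of its edges. For instance
  ∂[2,4,5] = [4,5] − [2,5] + [2,4],
  ∂[1,3,4] = [3,4] − [1,4] + [1,3].
As a 21×14 matrix over Z this has rank 13, with invariant factors (1,1,1,1,1,1,1,1,1,1,1,1,1).

Computing H_k = (kernel of ∂_k) / (image of ∂_{k+1}):

  H_2: rank ker ∂_2 − rank ∂_3 = (14 − 13) − 0 = 1, and there is no ∂_3, so H_2 = Z.

H_2 = Z.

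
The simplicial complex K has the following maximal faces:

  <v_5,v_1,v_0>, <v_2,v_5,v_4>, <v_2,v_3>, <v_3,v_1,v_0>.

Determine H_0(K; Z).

We work with the vertex ordering v_0 < v_1 < v_2 < v_3 < v_4 < v_5. The simplices of K, each written with vertices in increasing order, are:

  0-simplices (6): [v_0], [v_1], [v_2], [v_3], [v_4], [v_5]
  1-simplices (9): [v_0,v_1], [v_0,v_3], [v_0,v_5], [v_1,v_3], [v_1,v_5], [v_2,v_3], [v_2,v_4], [v_2,v_5], [v_4,v_5]
  2-simplices (3): [v_0,v_1,v_3], [v_0,v_1,v_5], [v_2,v_4,v_5]

Hence C_0 ≅ Z^6, C_1 ≅ Z^9, C_2 ≅ Z^3.

The boundary map ∂_1: C_1 → C_0 is given by ∂[p,q] = [q] − [p]. For instance
  ∂[v_4,v_5] = [v_5] − [v_4].
As a 6×9 matrix over Z this has rank 5, with invariant factors (1,1,1,1,1).

The boundary map ∂_2: C_2 → C_1 acts by ∂[p,q,r] = [q,r] − [p,r] + [p,q]. For instance
  ∂[v_0,v_1,v_5] = [v_1,v_5] − [v_0,v_5] + [v_0,v_1],
  ∂[v_2,v_4,v_5] = [v_4,v_5] − [v_2,v_5] + [v_2,v_4].
The 9×3 boundary matrix has rank 3 and Smith normal form diag(1,1,1).

Now H_k = ker ∂_k / im ∂_{k+1}, so:

  H_0: rank C_0 − rank ∂_1 = 6 − 5 = 1, and the invariant factors of ∂_1 are all 1, so H_0 = Z.

H_0 ≅ Z.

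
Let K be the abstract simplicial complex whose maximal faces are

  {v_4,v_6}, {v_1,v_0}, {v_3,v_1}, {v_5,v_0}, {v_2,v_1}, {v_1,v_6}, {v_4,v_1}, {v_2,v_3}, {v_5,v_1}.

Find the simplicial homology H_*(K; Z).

We work with the vertex ordering v_0 < v_1 < v_2 < v_3 < v_4 < v_5 < v_6. The simplices of K, each written with vertices in increasing order, are:

  0-simplices (7): [v_0], [v_1], [v_2], [v_3], [v_4], [v_5], [v_6]
  1-simplices (9): [v_0,v_1], [v_0,v_5], [v_1,v_2], [v_1,v_3], [v_1,v_4], [v_1,v_5], [v_1,v_6], [v_2,v_3], [v_4,v_6]

so the chain groups are C_0 ≅ Z^7, C_1 ≅ Z^9.

∂_1: C_1 → C_0 maps an edge to its endpoints' difference, ∂[p,q] = q − p. For instance
  ∂[v_4,v_6] = [v_6] − [v_4].
This gives a 7×9 integer matrix of rank 6; reducing to Smith normal form yields diagonal entries (1,1,1,1,1,1).

Reading off H_k = ker ∂_k / im ∂_{k+1}:

  H_0: rank C_0 − rank ∂_1 = 7 − 6 = 1, and the invariant factors of ∂_1 are all 1, so H_0 = Z.
  H_1: rank ker ∂_1 − rank ∂_2 = (9 − 6) − 0 = 3, and there is no ∂_2, so H_1 = Z^3.

H_0 = Z,  H_1 = Z^3.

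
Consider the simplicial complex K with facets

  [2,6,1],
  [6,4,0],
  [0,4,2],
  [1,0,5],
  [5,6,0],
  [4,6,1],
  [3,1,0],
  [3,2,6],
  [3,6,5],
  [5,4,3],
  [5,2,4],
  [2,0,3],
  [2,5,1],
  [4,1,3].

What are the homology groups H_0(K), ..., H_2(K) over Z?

H_0 = Z,  H_1 = Z^2,  H_2 = Z.

We work with the vertex ordering 0 < 1 < 2 < 3 < 4 < 5 < 6. The simplices of K, each written with vertices in increasing order, are:

  0-simplices (7): [0], [1], [2], [3], [4], [5], [6]
  1-simplices (21): [0,1], [0,2], [0,3], [0,4], [0,5], [0,6], [1,2], [1,3], [1,4], [1,5], [1,6], [2,3], [2,4], [2,5], [2,6], [3,4], [3,5], [3,6], [4,5], [4,6], [5,6]
  2-simplices (14): [0,1,3], [0,1,5], [0,2,3], [0,2,4], [0,4,6], [0,5,6], [1,2,5], [1,2,6], [1,3,4], [1,4,6], [2,3,6], [2,4,5], [3,4,5], [3,5,6]

so the chain groups are C_0 ≅ Z^7, C_1 ≅ Z^21, C_2 ≅ Z^14.

∂_1: C_1 → C_0 is given by ∂[p,q] = [q] − [p].
The 7×21 boundary matrix has rank 6 and Smith normal form diag(1,1,1,1,1,1).

The boundary map ∂_2: C_2 → C_1 acts by ∂[p,q,r] = [q,r] − [p,r] + [p,q]. For instance
  ∂[0,1,5] = [1,5] − [0,5] + [0,1],
  ∂[1,2,6] = [2,6] − [1,6] + [1,2].
The resulting 21×14 matrix has rank 13, and its Smith normal form has invariant factors (1,1,1,1,1,1,1,1,1,1,1,1,1).

Reading off H_k = ker ∂_k / im ∂_{k+1}:

  H_0: rank C_0 − rank ∂_1 = 7 − 6 = 1, and the invariant factors of ∂_1 are all 1, so H_0 = Z.
  H_1: rank ker ∂_1 − rank ∂_2 = (21 − 6) − 13 = 2, and the invariant factors of ∂_2 are all 1, so H_1 = Z^2.
  H_2: rank ker ∂_2 − rank ∂_3 = (14 − 13) − 0 = 1, and there is no ∂_3, so H_2 = Z.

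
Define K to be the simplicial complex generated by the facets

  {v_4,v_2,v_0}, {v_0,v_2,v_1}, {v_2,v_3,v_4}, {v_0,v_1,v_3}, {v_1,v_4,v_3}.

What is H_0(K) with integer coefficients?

H_0 ≅ Z.

Order the vertices as v_0 < v_1 < v_2 < v_3 < v_4. Listing each simplex with vertices in this order, K has dimension 2 with simplices:

  0-simplices (5): [v_0], [v_1], [v_2], [v_3], [v_4]
  1-simplices (10): [v_0,v_1], [v_0,v_2], [v_0,v_3], [v_0,v_4], [v_1,v_2], [v_1,v_3], [v_1,v_4], [v_2,v_3], [v_2,v_4], [v_3,v_4]
  2-simplices (5): [v_0,v_1,v_2], [v_0,v_1,v_3], [v_0,v_2,v_4], [v_1,v_3,v_4], [v_2,v_3,v_4]

Hence C_0 ≅ Z^5, C_1 ≅ Z^10, C_2 ≅ Z^5.

The boundary map ∂_1: C_1 → C_0 sends each edge [p,q] (with p < q) to q − p. For instance
  ∂[v_0,v_2] = [v_2] − [v_0].
The 5×10 boundary matrix has rank 4 and Smith normal form diag(1,1,1,1).

∂_2: C_2 → C_1 acts by ∂[p,q,r] = [q,r] − [p,r] + [p,q]. For instance
  ∂[v_2,v_3,v_4] = [v_3,v_4] − [v_2,v_4] + [v_2,v_3],
  ∂[v_0,v_1,v_2] = [v_1,v_2] − [v_0,v_2] + [v_0,v_1].
This gives a 10×5 integer matrix of rank 5; reducing to Smith normal form yields diagonal entries (1,1,1,1,1).

Now H_k = ker ∂_k / im ∂_{k+1}, so:

  H_0: rank C_0 − rank ∂_1 = 5 − 4 = 1, and the invariant factors of ∂_1 are all 1, so H_0 = Z.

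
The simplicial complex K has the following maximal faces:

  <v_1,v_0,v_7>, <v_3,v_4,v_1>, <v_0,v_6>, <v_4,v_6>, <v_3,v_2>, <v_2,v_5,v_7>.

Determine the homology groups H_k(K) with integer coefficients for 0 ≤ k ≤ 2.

H_0 = Z,  H_1 = Z^2,  H_2 = 0.

Take the total order v_0 < v_1 < v_2 < v_3 < v_4 < v_5 < v_6 < v_7 on the vertex set. Then K (dimension 2) consists of the simplices:

  0-simplices (8): [v_0], [v_1], [v_2], [v_3], [v_4], [v_5], [v_6], [v_7]
  1-simplices (12): [v_0,v_1], [v_0,v_6], [v_0,v_7], [v_1,v_3], [v_1,v_4], [v_1,v_7], [v_2,v_3], [v_2,v_5], [v_2,v_7], [v_3,v_4], [v_4,v_6], [v_5,v_7]
  2-simplices (3): [v_0,v_1,v_7], [v_1,v_3,v_4], [v_2,v_5,v_7]

so the chain groups are C_0 ≅ Z^8, C_1 ≅ Z^12, C_2 ≅ Z^3.

∂_1: C_1 → C_0 maps an edge to its endpoints' difference, ∂[p,q] = q − p. For instance
  ∂[v_2,v_3] = [v_3] − [v_2].
This gives a 8×12 integer matrix of rank 7; reducing to Smith normal form yields diagonal entries (1,1,1,1,1,1,1).

Boundary ∂_2: C_2 → C_1 sends each 2-simplex [p,q,r] to [q,r] − [p,r] + [p,q]. For instance
  ∂[v_2,v_5,v_7] = [v_5,v_7] − [v_2,v_7] + [v_2,v_5],
  ∂[v_0,v_1,v_7] = [v_1,v_7] − [v_0,v_7] + [v_0,v_1].
This gives a 12×3 integer matrix of rank 3; reducing to Smith normal form yields diagonal entries (1,1,1).

Reading off H_k = ker ∂_k / im ∂_{k+1}:

  H_0: rank C_0 − rank ∂_1 = 8 − 7 = 1, and the invariant factors of ∂_1 are all 1, so H_0 ≅ Z.
  H_1: rank ker ∂_1 − rank ∂_2 = (12 − 7) − 3 = 2, and the invariant factors of ∂_2 are all 1, so H_1 ≅ Z^2.
  H_2: rank ker ∂_2 − rank ∂_3 = (3 − 3) − 0 = 0, and there is no ∂_3, so H_2 ≅ 0.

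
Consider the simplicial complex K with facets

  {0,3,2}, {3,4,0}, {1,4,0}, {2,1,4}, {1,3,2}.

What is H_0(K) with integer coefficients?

K has 5 vertices, 10 edges, 5 triangles.
rank ∂_0 = 0, rank ∂_1 = 4 ⇒ b_0 = 5 − 0 − 4 = 1; all invariant factors of ∂_1 are 1 so no torsion. So H_0 = Z.

H_0 = Z.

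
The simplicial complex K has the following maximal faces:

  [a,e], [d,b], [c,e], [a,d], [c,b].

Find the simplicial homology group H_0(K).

H_0 ≅ Z.

We work with the vertex ordering a < b < c < d < e. The simplices of K, each written with vertices in increasing order, are:

  0-simplices (5): a, b, c, d, e
  1-simplices (5): ad, ae, bc, bd, ce

giving chain groups C_0 ≅ Z^5, C_1 ≅ Z^5.

The boundary map ∂_1: C_1 → C_0 is given by ∂[p,q] = [q] − [p]. For instance
  ∂ae = e − a.
This gives a 5×5 integer matrix of rank 4; reducing to Smith normal form yields diagonal entries (1,1,1,1).

From H_k ≅ ker(∂_k) / im(∂_{k+1}) we obtain:

  H_0: rank C_0 − rank ∂_1 = 5 − 4 = 1, and the invariant factors of ∂_1 are all 1, so H_0 = Z.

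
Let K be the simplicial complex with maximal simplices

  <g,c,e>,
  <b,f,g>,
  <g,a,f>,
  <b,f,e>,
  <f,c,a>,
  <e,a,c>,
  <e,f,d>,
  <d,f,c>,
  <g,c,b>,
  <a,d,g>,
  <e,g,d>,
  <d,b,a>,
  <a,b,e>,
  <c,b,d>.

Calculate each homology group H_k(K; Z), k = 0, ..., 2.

H_0 = Z,  H_1 = Z^2,  H_2 = Z.

K has 7 vertices, 21 edges, 14 triangles.
rank ∂_0 = 0, rank ∂_1 = 6 ⇒ b_0 = 7 − 0 − 6 = 1; all invariant factors of ∂_1 are 1 so no torsion. So H_0 = Z.
rank ∂_1 = 6, rank ∂_2 = 13 ⇒ b_1 = 21 − 6 − 13 = 2; all invariant factors of ∂_2 are 1 so no torsion. So H_1 = Z^2.
rank ∂_2 = 13, rank ∂_3 = 0 ⇒ b_2 = 14 − 13 − 0 = 1. So H_2 = Z.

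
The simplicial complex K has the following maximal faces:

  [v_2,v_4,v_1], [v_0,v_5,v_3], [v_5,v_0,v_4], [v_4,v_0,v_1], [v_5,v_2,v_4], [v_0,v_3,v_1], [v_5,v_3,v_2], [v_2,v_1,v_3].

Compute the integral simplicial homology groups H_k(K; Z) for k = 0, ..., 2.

H_0 ≅ Z,  H_1 = 0,  H_2 ≅ Z.

Order the vertices as v_0 < v_1 < v_2 < v_3 < v_4 < v_5. Listing each simplex with vertices in this order, K has dimension 2 with simplices:

  0-simplices (6): [v_0], [v_1], [v_2], [v_3], [v_4], [v_5]
  1-simplices (12): [v_0,v_1], [v_0,v_3], [v_0,v_4], [v_0,v_5], [v_1,v_2], [v_1,v_3], [v_1,v_4], [v_2,v_3], [v_2,v_4], [v_2,v_5], [v_3,v_5], [v_4,v_5]
  2-simplices (8): [v_0,v_1,v_3], [v_0,v_1,v_4], [v_0,v_3,v_5], [v_0,v_4,v_5], [v_1,v_2,v_3], [v_1,v_2,v_4], [v_2,v_3,v_5], [v_2,v_4,v_5]

so the chain groups are C_0 ≅ Z^6, C_1 ≅ Z^12, C_2 ≅ Z^8.

The boundary map ∂_1: C_1 → C_0 is given by ∂[p,q] = [q] − [p]. For instance
  ∂[v_3,v_5] = [v_5] − [v_3].
This gives a 6×12 integer matrix of rank 5; reducing to Smith normal form yields diagonal entries (1,1,1,1,1).

The boundary map ∂_2: C_2 → C_1 sends each 2-simplex [p,q,r] to [q,r] − [p,r] + [p,q]. For instance
  ∂[v_1,v_2,v_4] = [v_2,v_4] − [v_1,v_4] + [v_1,v_2],
  ∂[v_0,v_1,v_3] = [v_1,v_3] − [v_0,v_3] + [v_0,v_1].
The resulting 12×8 matrix has rank 7, and its Smith normal form has invariant factors (1,1,1,1,1,1,1).

Now H_k = ker ∂_k / im ∂_{k+1}, so:

  H_0: rank C_0 − rank ∂_1 = 6 − 5 = 1, and the invariant factors of ∂_1 are all 1, so H_0 ≅ Z.
  H_1: rank ker ∂_1 − rank ∂_2 = (12 − 5) − 7 = 0, and the invariant factors of ∂_2 are all 1, so H_1 ≅ 0.
  H_2: rank ker ∂_2 − rank ∂_3 = (8 − 7) − 0 = 1, and there is no ∂_3, so H_2 ≅ Z.

As a check, the Euler characteristic is 6 − 12 + 8 = 2, which agrees with 1 − 0 + 1 = 2.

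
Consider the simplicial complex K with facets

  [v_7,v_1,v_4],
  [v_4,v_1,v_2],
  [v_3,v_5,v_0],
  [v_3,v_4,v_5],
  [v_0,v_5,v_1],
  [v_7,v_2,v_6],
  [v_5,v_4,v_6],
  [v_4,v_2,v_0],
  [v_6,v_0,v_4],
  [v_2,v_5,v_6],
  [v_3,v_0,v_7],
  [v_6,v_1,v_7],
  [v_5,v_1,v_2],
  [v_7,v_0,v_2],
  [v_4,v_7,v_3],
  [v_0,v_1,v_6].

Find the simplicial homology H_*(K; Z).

Take the total order v_0 < v_1 < v_2 < v_3 < v_4 < v_5 < v_6 < v_7 on the vertex set. Then K (dimension 2) consists of the simplices:

  0-simplices (8): [v_0], [v_1], [v_2], [v_3], [v_4], [v_5], [v_6], [v_7]
  1-simplices (24): (24 of them)
  2-simplices (16): (16 of them)

so the chain groups are C_0 ≅ Z^8, C_1 ≅ Z^24, C_2 ≅ Z^16.

Boundary ∂_1: C_1 → C_0 is given by ∂[p,q] = [q] − [p]. For instance
  ∂[v_2,v_6] = [v_6] − [v_2].
This gives a 8×24 integer matrix of rank 7; reducing to Smith normal form yields diagonal entries (1,1,1,1,1,1,1).

The boundary map ∂_2: C_2 → C_1 maps a triangle to the signed sum of its edges. For instance
  ∂[v_3,v_4,v_5] = [v_4,v_5] − [v_3,v_5] + [v_3,v_4],
  ∂[v_1,v_2,v_4] = [v_2,v_4] − [v_1,v_4] + [v_1,v_2].
This gives a 24×16 integer matrix of rank 15; reducing to Smith normal form yields diagonal entries (1,1,1,1,1,1,1,1,1,1,1,1,1,1,1).

Computing H_k = (kernel of ∂_k) / (image of ∂_{k+1}):

  H_0: rank C_0 − rank ∂_1 = 8 − 7 = 1, and the invariant factors of ∂_1 are all 1, so H_0 = Z.
  H_1: rank ker ∂_1 − rank ∂_2 = (24 − 7) − 15 = 2, and the invariant factors of ∂_2 are all 1, so H_1 = Z^2.
  H_2: rank ker ∂_2 − rank ∂_3 = (16 − 15) − 0 = 1, and there is no ∂_3, so H_2 = Z.

(K is a triangulation of the torus T^2.)

H_0 = Z,  H_1 = Z^2,  H_2 = Z.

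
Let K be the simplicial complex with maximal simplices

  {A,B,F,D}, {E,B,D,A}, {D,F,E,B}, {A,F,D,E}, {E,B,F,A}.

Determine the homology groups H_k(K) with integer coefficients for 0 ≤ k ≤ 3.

Take the total order A < B < D < E < F on the vertex set. Then K (dimension 3) consists of the simplices:

  0-simplices (5): A, B, D, E, F
  1-simplices (10): AB, AD, AE, AF, BD, BE, BF, DE, DF, EF
  2-simplices (10): ABD, ABE, ABF, ADE, ADF, AEF, BDE, BDF, BEF, DEF
  3-simplices (5): ABDE, ABDF, ABEF, ADEF, BDEF

giving chain groups C_0 ≅ Z^5, C_1 ≅ Z^10, C_2 ≅ Z^10, C_3 ≅ Z^5.

Boundary ∂_1: C_1 → C_0 is given by ∂[p,q] = [q] − [p]. For instance
  ∂EF = F − E.
The resulting 5×10 matrix has rank 4, and its Smith normal form has invariant factors (1,1,1,1).

Boundary ∂_2: C_2 → C_1 sends each 2-simplex [p,q,r] to [q,r] − [p,r] + [p,q]. For instance
  ∂ABE = BE − AE + AB,
  ∂ABD = BD − AD + AB.
This gives a 10×10 integer matrix of rank 6; reducing to Smith normal form yields diagonal entries (1,1,1,1,1,1).

Boundary ∂_3: C_3 → C_2 sends each 3-simplex σ to the alternating sum Σ_i (−1)^i (σ with its i-th vertex removed). For instance
  ∂ABEF = BEF − AEF + ABF − ABE,
  ∂BDEF = DEF − BEF + BDF − BDE.
The 10×5 boundary matrix has rank 4 and Smith normal form diag(1,1,1,1).

Reading off H_k = ker ∂_k / im ∂_{k+1}:

  H_0: rank C_0 − rank ∂_1 = 5 − 4 = 1, and the invariant factors of ∂_1 are all 1, so H_0 ≅ Z.
  H_1: rank ker ∂_1 − rank ∂_2 = (10 − 4) − 6 = 0, and the invariant factors of ∂_2 are all 1, so H_1 ≅ 0.
  H_2: rank ker ∂_2 − rank ∂_3 = (10 − 6) − 4 = 0, and the invariant factors of ∂_3 are all 1, so H_2 ≅ 0.
  H_3: rank ker ∂_3 − rank ∂_4 = (5 − 4) − 0 = 1, and there is no ∂_4, so H_3 ≅ Z.

(K is a triangulation of the 3-sphere S^3.)

H_0 ≅ Z,  H_1 = 0,  H_2 = 0,  H_3 ≅ Z.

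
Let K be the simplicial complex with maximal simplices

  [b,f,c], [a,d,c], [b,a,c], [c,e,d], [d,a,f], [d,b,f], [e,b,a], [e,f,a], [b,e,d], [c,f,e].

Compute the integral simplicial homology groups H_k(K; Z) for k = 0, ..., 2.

H_0 = Z,  H_1 = Z/2,  H_2 = 0.

Order the vertices as a < b < c < d < e < f. Listing each simplex with vertices in this order, K has dimension 2 with simplices:

  0-simplices (6): a, b, c, d, e, f
  1-simplices (15): ab, ac, ad, ae, af, bc, bd, be, bf, cd, ce, cf, de, df, ef
  2-simplices (10): abc, abe, acd, adf, aef, bcf, bde, bdf, cde, cef

giving chain groups C_0 ≅ Z^6, C_1 ≅ Z^15, C_2 ≅ Z^10.

The boundary map ∂_1: C_1 → C_0 sends each edge [p,q] (with p < q) to q − p.
The resulting 6×15 matrix has rank 5, and its Smith normal form has invariant factors (1,1,1,1,1).

Boundary ∂_2: C_2 → C_1 sends each 2-simplex [p,q,r] to [q,r] − [p,r] + [p,q]. For instance
  ∂abc = bc − ac + ab,
  ∂cef = ef − cf + ce.
As a 15×10 matrix over Z this has rank 10, with invariant factors (1,1,1,1,1,1,1,1,1,2).

Reading off H_k = ker ∂_k / im ∂_{k+1}:

  H_0: rank C_0 − rank ∂_1 = 6 − 5 = 1, and the invariant factors of ∂_1 are all 1, so H_0 = Z.
  H_1: rank ker ∂_1 − rank ∂_2 = (15 − 5) − 10 = 0, and ∂_2 has invariant factor 2 > 1, so H_1 = Z/2.
  H_2: rank ker ∂_2 − rank ∂_3 = (10 − 10) − 0 = 0, and there is no ∂_3, so H_2 = 0.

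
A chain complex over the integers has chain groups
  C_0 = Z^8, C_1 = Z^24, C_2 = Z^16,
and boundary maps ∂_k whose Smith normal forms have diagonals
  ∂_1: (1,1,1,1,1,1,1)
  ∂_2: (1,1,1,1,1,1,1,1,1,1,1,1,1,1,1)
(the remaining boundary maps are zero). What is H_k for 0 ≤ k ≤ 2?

H_0 ≅ Z,  H_1 ≅ Z^2,  H_2 ≅ Z.

H_0: b_0 = 8 − 0 − 7 = 1; torsion from ∂_1 factors > 1: none. So H_0 ≅ Z.
H_1: b_1 = 24 − 7 − 15 = 2; torsion from ∂_2 factors > 1: none. So H_1 ≅ Z^2.
H_2: b_2 = 16 − 15 − 0 = 1; torsion from ∂_3 factors > 1: none. So H_2 ≅ Z.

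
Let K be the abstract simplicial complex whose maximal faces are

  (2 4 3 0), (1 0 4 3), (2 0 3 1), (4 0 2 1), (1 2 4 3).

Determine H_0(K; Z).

Take the total order 0 < 1 < 2 < 3 < 4 on the vertex set. Then K (dimension 3) consists of the simplices:

  0-simplices (5): [0], [1], [2], [3], [4]
  1-simplices (10): [0,1], [0,2], [0,3], [0,4], [1,2], [1,3], [1,4], [2,3], [2,4], [3,4]
  2-simplices (10): [0,1,2], [0,1,3], [0,1,4], [0,2,3], [0,2,4], [0,3,4], [1,2,3], [1,2,4], [1,3,4], [2,3,4]
  3-simplices (5): [0,1,2,3], [0,1,2,4], [0,1,3,4], [0,2,3,4], [1,2,3,4]

Hence C_0 ≅ Z^5, C_1 ≅ Z^10, C_2 ≅ Z^10, C_3 ≅ Z^5.

∂_1: C_1 → C_0 sends each edge [p,q] (with p < q) to q − p.
As a 5×10 matrix over Z this has rank 4, with invariant factors (1,1,1,1).

∂_2: C_2 → C_1 maps a triangle to the signed sum of its edges. For instance
  ∂[1,2,4] = [2,4] − [1,4] + [1,2],
  ∂[0,1,3] = [1,3] − [0,3] + [0,1].
The 10×10 boundary matrix has rank 6 and Smith normal form diag(1,1,1,1,1,1).

The boundary map ∂_3: C_3 → C_2 sends each 3-simplex σ to the alternating sum Σ_i (−1)^i (σ with its i-th vertex removed). For instance
  ∂[0,1,2,3] = [1,2,3] − [0,2,3] + [0,1,3] − [0,1,2],
  ∂[0,1,2,4] = [1,2,4] − [0,2,4] + [0,1,4] − [0,1,2].
This gives a 10×5 integer matrix of rank 4; reducing to Smith normal form yields diagonal entries (1,1,1,1).

Computing H_k = (kernel of ∂_k) / (image of ∂_{k+1}):

  H_0: rank C_0 − rank ∂_1 = 5 − 4 = 1, and the invariant factors of ∂_1 are all 1, so H_0 ≅ Z.

(K is a triangulation of the 3-sphere S^3.)

H_0 ≅ Z.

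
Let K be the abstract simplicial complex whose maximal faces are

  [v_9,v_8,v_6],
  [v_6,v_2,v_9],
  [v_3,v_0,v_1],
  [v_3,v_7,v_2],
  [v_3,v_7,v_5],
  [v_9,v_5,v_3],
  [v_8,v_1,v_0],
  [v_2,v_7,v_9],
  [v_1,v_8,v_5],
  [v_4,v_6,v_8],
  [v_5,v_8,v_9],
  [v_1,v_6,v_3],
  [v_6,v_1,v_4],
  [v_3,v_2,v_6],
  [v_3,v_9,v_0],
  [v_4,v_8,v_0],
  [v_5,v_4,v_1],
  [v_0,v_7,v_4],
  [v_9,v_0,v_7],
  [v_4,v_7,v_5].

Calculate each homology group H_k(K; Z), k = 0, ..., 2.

Take the total order v_0 < v_1 < v_2 < v_3 < v_4 < v_5 < v_6 < v_7 < v_8 < v_9 on the vertex set. Then K (dimension 2) consists of the simplices:

  0-simplices (10): [v_0], [v_1], [v_2], [v_3], [v_4], [v_5], [v_6], [v_7], [v_8], [v_9]
  1-simplices (30): (30 of them)
  2-simplices (20): (20 of them)

giving chain groups C_0 ≅ Z^10, C_1 ≅ Z^30, C_2 ≅ Z^20.

∂_1: C_1 → C_0 sends each edge [p,q] (with p < q) to q − p. For instance
  ∂[v_8,v_9] = [v_9] − [v_8].
The 10×30 boundary matrix has rank 9 and Smith normal form diag(1,1,1,1,1,1,1,1,1).

The boundary map ∂_2: C_2 → C_1 acts by ∂[p,q,r] = [q,r] − [p,r] + [p,q]. For instance
  ∂[v_2,v_3,v_6] = [v_3,v_6] − [v_2,v_6] + [v_2,v_3],
  ∂[v_1,v_3,v_6] = [v_3,v_6] − [v_1,v_6] + [v_1,v_3].
This gives a 30×20 integer matrix of rank 20; reducing to Smith normal form yields diagonal entries (1,1,1,1,1,1,1,1,1,1,1,1,1,1,1,1,1,1,1,2).

From H_k ≅ ker(∂_k) / im(∂_{k+1}) we obtain:

  H_0: rank C_0 − rank ∂_1 = 10 − 9 = 1, and the invariant factors of ∂_1 are all 1, so H_0 = Z.
  H_1: rank ker ∂_1 − rank ∂_2 = (30 − 9) − 20 = 1, and ∂_2 has invariant factor 2 > 1, so H_1 = Z ⊕ Z_2.
  H_2: rank ker ∂_2 − rank ∂_3 = (20 − 20) − 0 = 0, and there is no ∂_3, so H_2 = 0.

As a check, the Euler characteristic is 10 − 30 + 20 = 0, which agrees with 1 − 1 + 0 = 0.
(K is a triangulation of the Klein bottle.)

H_0 ≅ Z,  H_1 ≅ Z ⊕ Z_2,  H_2 = 0.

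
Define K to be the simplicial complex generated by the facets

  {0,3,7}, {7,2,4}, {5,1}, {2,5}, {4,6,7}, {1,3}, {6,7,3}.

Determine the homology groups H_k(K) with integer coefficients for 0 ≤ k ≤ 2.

H_0 ≅ Z,  H_1 ≅ Z,  H_2 = 0.

K has 8 vertices, 12 edges, 4 triangles.
rank ∂_0 = 0, rank ∂_1 = 7 ⇒ b_0 = 8 − 0 − 7 = 1; all invariant factors of ∂_1 are 1 so no torsion. So H_0 = Z.
rank ∂_1 = 7, rank ∂_2 = 4 ⇒ b_1 = 12 − 7 − 4 = 1; all invariant factors of ∂_2 are 1 so no torsion. So H_1 = Z.
rank ∂_2 = 4, rank ∂_3 = 0 ⇒ b_2 = 4 − 4 − 0 = 0. So H_2 = 0.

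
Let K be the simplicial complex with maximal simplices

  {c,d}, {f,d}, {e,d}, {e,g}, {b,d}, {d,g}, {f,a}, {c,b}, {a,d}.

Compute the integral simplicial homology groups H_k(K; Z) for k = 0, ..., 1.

H_0 ≅ Z,  H_1 ≅ Z^3.

Order the vertices as a < b < c < d < e < f < g. Listing each simplex with vertices in this order, K has dimension 1 with simplices:

  0-simplices (7): a, b, c, d, e, f, g
  1-simplices (9): ad, af, bc, bd, cd, de, df, dg, eg

so the chain groups are C_0 ≅ Z^7, C_1 ≅ Z^9.

∂_1: C_1 → C_0 sends each edge [p,q] (with p < q) to q − p. For instance
  ∂de = e − d.
This gives a 7×9 integer matrix of rank 6; reducing to Smith normal form yields diagonal entries (1,1,1,1,1,1).

Computing H_k = (kernel of ∂_k) / (image of ∂_{k+1}):

  H_0: rank C_0 − rank ∂_1 = 7 − 6 = 1, and the invariant factors of ∂_1 are all 1, so H_0 ≅ Z.
  H_1: rank ker ∂_1 − rank ∂_2 = (9 − 6) − 0 = 3, and there is no ∂_2, so H_1 ≅ Z^3.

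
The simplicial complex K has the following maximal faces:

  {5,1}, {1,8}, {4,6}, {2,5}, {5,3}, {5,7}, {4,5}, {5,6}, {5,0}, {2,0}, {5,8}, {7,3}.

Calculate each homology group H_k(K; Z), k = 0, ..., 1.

Fix the vertex order 0 < 1 < 2 < 3 < 4 < 5 < 6 < 7 < 8 and write every simplex with vertices in increasing order. Then dim K = 1 and the simplices of K are:

  0-simplices (9): [0], [1], [2], [3], [4], [5], [6], [7], [8]
  1-simplices (12): [0,2], [0,5], [1,5], [1,8], [2,5], [3,5], [3,7], [4,5], [4,6], [5,6], [5,7], [5,8]

Hence C_0 ≅ Z^9, C_1 ≅ Z^12.

The boundary map ∂_1: C_1 → C_0 maps an edge to its endpoints' difference, ∂[p,q] = q − p.
The resulting 9×12 matrix has rank 8, and its Smith normal form has invariant factors (1,1,1,1,1,1,1,1).

Computing H_k = (kernel of ∂_k) / (image of ∂_{k+1}):

  H_0: rank C_0 − rank ∂_1 = 9 − 8 = 1, and the invariant factors of ∂_1 are all 1, so H_0 = Z.
  H_1: rank ker ∂_1 − rank ∂_2 = (12 − 8) − 0 = 4, and there is no ∂_2, so H_1 = Z^4.

H_0 ≅ Z,  H_1 ≅ Z^4.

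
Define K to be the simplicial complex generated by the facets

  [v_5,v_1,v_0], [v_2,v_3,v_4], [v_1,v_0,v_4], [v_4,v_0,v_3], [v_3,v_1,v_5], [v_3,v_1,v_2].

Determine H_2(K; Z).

Take the total order v_0 < v_1 < v_2 < v_3 < v_4 < v_5 on the vertex set. Then K (dimension 2) consists of the simplices:

  0-simplices (6): [v_0], [v_1], [v_2], [v_3], [v_4], [v_5]
  1-simplices (12): [v_0,v_1], [v_0,v_3], [v_0,v_4], [v_0,v_5], [v_1,v_2], [v_1,v_3], [v_1,v_4], [v_1,v_5], [v_2,v_3], [v_2,v_4], [v_3,v_4], [v_3,v_5]
  2-simplices (6): [v_0,v_1,v_4], [v_0,v_1,v_5], [v_0,v_3,v_4], [v_1,v_2,v_3], [v_1,v_3,v_5], [v_2,v_3,v_4]

giving chain groups C_0 ≅ Z^6, C_1 ≅ Z^12, C_2 ≅ Z^6.

The boundary map ∂_1: C_1 → C_0 maps an edge to its endpoints' difference, ∂[p,q] = q − p. For instance
  ∂[v_2,v_4] = [v_4] − [v_2].
The 6×12 boundary matrix has rank 5 and Smith normal form diag(1,1,1,1,1).

The boundary map ∂_2: C_2 → C_1 sends each 2-simplex [p,q,r] to [q,r] − [p,r] + [p,q]. For instance
  ∂[v_1,v_3,v_5] = [v_3,v_5] − [v_1,v_5] + [v_1,v_3],
  ∂[v_1,v_2,v_3] = [v_2,v_3] − [v_1,v_3] + [v_1,v_2].
This gives a 12×6 integer matrix of rank 6; reducing to Smith normal form yields diagonal entries (1,1,1,1,1,1).

From H_k ≅ ker(∂_k) / im(∂_{k+1}) we obtain:

  H_2: rank ker ∂_2 − rank ∂_3 = (6 − 6) − 0 = 0, and there is no ∂_3, so H_2 = 0.

H_2 = 0.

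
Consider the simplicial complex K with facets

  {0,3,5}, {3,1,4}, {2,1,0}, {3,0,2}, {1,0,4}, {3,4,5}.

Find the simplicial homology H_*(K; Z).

K has 6 vertices, 12 edges, 6 triangles.
rank ∂_0 = 0, rank ∂_1 = 5 ⇒ b_0 = 6 − 0 − 5 = 1; all invariant factors of ∂_1 are 1 so no torsion. So H_0 ≅ Z.
rank ∂_1 = 5, rank ∂_2 = 6 ⇒ b_1 = 12 − 5 − 6 = 1; all invariant factors of ∂_2 are 1 so no torsion. So H_1 ≅ Z.
rank ∂_2 = 6, rank ∂_3 = 0 ⇒ b_2 = 6 − 6 − 0 = 0. So H_2 ≅ 0.

H_0 = Z,  H_1 = Z,  H_2 = 0.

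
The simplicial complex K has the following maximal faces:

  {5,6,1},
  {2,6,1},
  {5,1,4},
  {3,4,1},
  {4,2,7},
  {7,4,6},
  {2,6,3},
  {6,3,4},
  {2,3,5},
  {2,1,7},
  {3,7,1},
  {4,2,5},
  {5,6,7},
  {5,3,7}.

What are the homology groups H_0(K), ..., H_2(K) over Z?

H_0 = Z,  H_1 = Z^2,  H_2 = Z.

Order the vertices as 1 < 2 < 3 < 4 < 5 < 6 < 7. Listing each simplex with vertices in this order, K has dimension 2 with simplices:

  0-simplices (7): [1], [2], [3], [4], [5], [6], [7]
  1-simplices (21): [1,2], [1,3], [1,4], [1,5], [1,6], [1,7], [2,3], [2,4], [2,5], [2,6], [2,7], [3,4], [3,5], [3,6], [3,7], [4,5], [4,6], [4,7], [5,6], [5,7], [6,7]
  2-simplices (14): [1,2,6], [1,2,7], [1,3,4], [1,3,7], [1,4,5], [1,5,6], [2,3,5], [2,3,6], [2,4,5], [2,4,7], [3,4,6], [3,5,7], [4,6,7], [5,6,7]

Hence C_0 ≅ Z^7, C_1 ≅ Z^21, C_2 ≅ Z^14.

Boundary ∂_1: C_1 → C_0 sends each edge [p,q] (with p < q) to q − p.
The resulting 7×21 matrix has rank 6, and its Smith normal form has invariant factors (1,1,1,1,1,1).

∂_2: C_2 → C_1 acts by ∂[p,q,r] = [q,r] − [p,r] + [p,q]. For instance
  ∂[1,3,4] = [3,4] − [1,4] + [1,3],
  ∂[2,3,6] = [3,6] − [2,6] + [2,3].
The 21×14 boundary matrix has rank 13 and Smith normal form diag(1,1,1,1,1,1,1,1,1,1,1,1,1).

Reading off H_k = ker ∂_k / im ∂_{k+1}:

  H_0: rank C_0 − rank ∂_1 = 7 − 6 = 1, and the invariant factors of ∂_1 are all 1, so H_0 = Z.
  H_1: rank ker ∂_1 − rank ∂_2 = (21 − 6) − 13 = 2, and the invariant factors of ∂_2 are all 1, so H_1 = Z^2.
  H_2: rank ker ∂_2 − rank ∂_3 = (14 − 13) − 0 = 1, and there is no ∂_3, so H_2 = Z.

As a check, the Euler characteristic is 7 − 21 + 14 = 0, which agrees with 1 − 2 + 1 = 0.
(K is a triangulation of the torus T^2.)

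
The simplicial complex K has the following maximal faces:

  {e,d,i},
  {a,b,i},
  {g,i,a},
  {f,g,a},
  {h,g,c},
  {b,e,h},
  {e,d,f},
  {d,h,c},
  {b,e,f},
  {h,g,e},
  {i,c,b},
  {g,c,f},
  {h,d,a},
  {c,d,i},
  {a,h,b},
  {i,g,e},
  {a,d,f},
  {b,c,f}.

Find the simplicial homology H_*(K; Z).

H_0 ≅ Z,  H_1 ≅ Z^2,  H_2 ≅ Z.

We work with the vertex ordering a < b < c < d < e < f < g < h < i. The simplices of K, each written with vertices in increasing order, are:

  0-simplices (9): a, b, c, d, e, f, g, h, i
  1-simplices (27): ab, ad, af, ag, ah, ai, bc, be, bf, bh, bi, cd, cf, cg, ch, ci, de, df, dh, di, ef, eg, eh, ei, fg, gh, gi
  2-simplices (18): abh, abi, adf, adh, afg, agi, bcf, bci, bef, beh, cdh, cdi, cfg, cgh, def, dei, egh, egi

giving chain groups C_0 ≅ Z^9, C_1 ≅ Z^27, C_2 ≅ Z^18.

∂_1: C_1 → C_0 is given by ∂[p,q] = [q] − [p].
As a 9×27 matrix over Z this has rank 8, with invariant factors (1,1,1,1,1,1,1,1).

The boundary map ∂_2: C_2 → C_1 acts by ∂[p,q,r] = [q,r] − [p,r] + [p,q]. For instance
  ∂bef = ef − bf + be,
  ∂egh = gh − eh + eg.
The 27×18 boundary matrix has rank 17 and Smith normal form diag(1,1,1,1,1,1,1,1,1,1,1,1,1,1,1,1,1).

From H_k ≅ ker(∂_k) / im(∂_{k+1}) we obtain:

  H_0: rank C_0 − rank ∂_1 = 9 − 8 = 1, and the invariant factors of ∂_1 are all 1, so H_0 = Z.
  H_1: rank ker ∂_1 − rank ∂_2 = (27 − 8) − 17 = 2, and the invariant factors of ∂_2 are all 1, so H_1 = Z^2.
  H_2: rank ker ∂_2 − rank ∂_3 = (18 − 17) − 0 = 1, and there is no ∂_3, so H_2 = Z.

As a check, the Euler characteristic is 9 − 27 + 18 = 0, which agrees with 1 − 2 + 1 = 0.
(K is a triangulation of the torus T^2.)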